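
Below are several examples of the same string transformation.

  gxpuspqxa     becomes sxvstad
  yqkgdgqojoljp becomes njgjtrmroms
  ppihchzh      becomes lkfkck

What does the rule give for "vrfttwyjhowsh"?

iwwzbmkrzvk

What's happening: shift every letter 3 places forward in the alphabet (wrapping around), then delete the first 2 characters.
For "vrfttwyjhowsh", step one produces "yuiwwzbmkrzvk"; step two turns that into "iwwzbmkrzvk".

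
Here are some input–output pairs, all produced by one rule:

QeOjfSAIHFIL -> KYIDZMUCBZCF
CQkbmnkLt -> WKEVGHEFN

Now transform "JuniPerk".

Rule — shift every letter 6 places backward in the alphabet (wrapping around), then convert every letter to uppercase.
Working it through for "JuniPerk": intermediate "DohcJyle", final "DOHCJYLE".

DOHCJYLE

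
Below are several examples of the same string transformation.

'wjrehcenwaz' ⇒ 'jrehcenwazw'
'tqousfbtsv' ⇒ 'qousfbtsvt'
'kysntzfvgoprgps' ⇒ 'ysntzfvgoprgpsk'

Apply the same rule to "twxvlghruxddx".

wxvlghruxddxt

Rule — move the first character to the end.
"twxvlghruxddx" → "wxvlghruxddxt".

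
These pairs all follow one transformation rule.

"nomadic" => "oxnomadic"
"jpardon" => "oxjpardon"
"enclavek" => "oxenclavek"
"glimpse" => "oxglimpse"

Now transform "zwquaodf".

oxzwquaodf

In each case the input is transformed by: prepend "ox".
"zwquaodf" → "oxzwquaodf".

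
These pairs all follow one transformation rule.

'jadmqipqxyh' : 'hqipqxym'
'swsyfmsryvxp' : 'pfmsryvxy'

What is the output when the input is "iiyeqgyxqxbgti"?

What's happening: delete the first 3 characters, then swap the first and last characters.
For "iiyeqgyxqxbgti", step one produces "eqgyxqxbgti"; step two turns that into "iqgyxqxbgte".

iqgyxqxbgte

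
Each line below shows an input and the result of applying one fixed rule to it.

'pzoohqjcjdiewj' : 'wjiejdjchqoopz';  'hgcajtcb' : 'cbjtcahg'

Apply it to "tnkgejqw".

qwejkgtn

Each output is the input with this applied: swap each adjacent pair of characters (1↔2, 3↔4, ...), then reverse the string.
On "tnkgejqw" that produces "qwejkgtn".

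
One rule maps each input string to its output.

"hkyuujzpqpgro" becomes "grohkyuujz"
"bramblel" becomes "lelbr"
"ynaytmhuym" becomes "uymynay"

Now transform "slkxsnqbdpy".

dpyslkxs

In each case the input is transformed by: move the last 3 characters to the front (rotate right by 3), then delete the last 3 characters.
For "slkxsnqbdpy", step one produces "dpyslkxsnqb"; step two turns that into "dpyslkxs".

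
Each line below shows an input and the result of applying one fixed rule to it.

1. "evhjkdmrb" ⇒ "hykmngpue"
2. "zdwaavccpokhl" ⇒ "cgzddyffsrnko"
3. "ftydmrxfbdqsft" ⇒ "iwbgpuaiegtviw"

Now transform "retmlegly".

uhwpohjob

The transformation: shift every letter 3 places forward in the alphabet (wrapping around).
"retmlegly" → "uhwpohjob".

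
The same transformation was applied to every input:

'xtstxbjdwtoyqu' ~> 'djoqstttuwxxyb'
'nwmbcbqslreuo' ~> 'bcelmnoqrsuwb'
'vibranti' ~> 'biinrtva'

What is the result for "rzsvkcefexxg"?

eefgkrsvxxzc

Each output is the input with this applied: sort the characters into alphabetical order, then move the first character to the end.
On "rzsvkcefexxg": the first step gives "ceefgkrsvxxz", and the second then gives "eefgkrsvxxzc".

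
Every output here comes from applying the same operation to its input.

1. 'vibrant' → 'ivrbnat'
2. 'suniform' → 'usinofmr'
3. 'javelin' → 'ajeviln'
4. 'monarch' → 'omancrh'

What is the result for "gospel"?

ogpsle

Looking at the pairs, the operation is to swap each adjacent pair of characters (1↔2, 3↔4, ...).
Doing the same to "gospel": "ogpsle".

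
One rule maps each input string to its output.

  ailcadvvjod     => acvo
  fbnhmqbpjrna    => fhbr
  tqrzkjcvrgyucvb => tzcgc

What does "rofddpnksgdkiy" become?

Rule — keep one character in every 3, starting at position 1 (positions 1st, 4th, 7th, ...).
"rofddpnksgdkiy" → "rdngi".

rdngi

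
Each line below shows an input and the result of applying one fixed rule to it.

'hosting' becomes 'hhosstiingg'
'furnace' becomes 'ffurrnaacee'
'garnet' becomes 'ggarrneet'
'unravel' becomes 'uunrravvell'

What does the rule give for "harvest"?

hharrveestt

The rule is to repeat every character 3 times, then keep every other character starting from the first (positions 1st, 3rd, 5th, ...).
"harvest" → "hhhaaarrrvvveeesssttt" → "hharrveestt".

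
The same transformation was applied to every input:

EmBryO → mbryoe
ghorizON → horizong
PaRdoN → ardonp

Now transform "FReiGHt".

What's happening: move the first character to the end, then convert every letter to lowercase.
For "FReiGHt", step one produces "ReiGHtF"; step two turns that into "reightf".

reightf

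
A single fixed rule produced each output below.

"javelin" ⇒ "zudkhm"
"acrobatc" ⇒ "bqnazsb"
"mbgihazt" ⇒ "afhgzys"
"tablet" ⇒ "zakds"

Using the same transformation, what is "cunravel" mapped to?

tmqzudk

The transformation: delete the first character, then shift every letter 1 place backward in the alphabet (wrapping around).
Applying both steps to "cunravel": "unravel", then "tmqzudk".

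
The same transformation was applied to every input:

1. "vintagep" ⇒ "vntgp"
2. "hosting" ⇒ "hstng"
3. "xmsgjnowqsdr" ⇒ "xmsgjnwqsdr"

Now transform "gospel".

gspl

The rule is to remove every vowel.
"gospel" → "gspl".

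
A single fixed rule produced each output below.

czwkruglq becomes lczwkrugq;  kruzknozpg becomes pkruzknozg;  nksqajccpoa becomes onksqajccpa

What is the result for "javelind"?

What's happening: move the last character to the front, then swap the first and last characters.
Working it through for "javelind": intermediate "djavelin", final "njavelid".
(Check on "kruzknozpg": → "gkruzknozp" → "pkruzknozg" ✓)

njavelid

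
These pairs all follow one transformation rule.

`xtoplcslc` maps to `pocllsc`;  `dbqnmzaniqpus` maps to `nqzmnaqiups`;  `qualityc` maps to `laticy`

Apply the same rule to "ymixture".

xiuter

The transformation: swap each adjacent pair of characters (1↔2, 3↔4, ...), then delete the first 2 characters.
For "ymixture", step one produces "myxiuter"; step two turns that into "xiuter".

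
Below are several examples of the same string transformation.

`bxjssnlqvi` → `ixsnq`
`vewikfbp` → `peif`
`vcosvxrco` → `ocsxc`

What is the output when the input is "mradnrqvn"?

The transformation: move the last character to the front, then keep every other character starting from the first (positions 1st, 3rd, 5th, ...).
Working it through for "mradnrqvn": intermediate "nmradnrqv", final "nrdrv".

nrdrv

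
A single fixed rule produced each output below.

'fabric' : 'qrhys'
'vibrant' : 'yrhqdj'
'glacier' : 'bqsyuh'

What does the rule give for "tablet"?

In each case the input is transformed by: shift every letter 10 places backward in the alphabet (wrapping around), then delete the first character.
"tablet" → "qrbuj".

qrbuj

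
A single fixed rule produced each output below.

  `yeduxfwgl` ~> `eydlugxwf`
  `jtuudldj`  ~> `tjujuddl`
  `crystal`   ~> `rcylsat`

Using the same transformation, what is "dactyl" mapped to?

The transformation: move the first character to the end, then take characters alternately from the front and the back (1st, last, 2nd, 2nd-last, ...).
Starting from "dactyl": after the first operation, "actyld"; after the second, "adclty".
(Check on "crystal": → "rystalc" → "rcylsat" ✓)

adclty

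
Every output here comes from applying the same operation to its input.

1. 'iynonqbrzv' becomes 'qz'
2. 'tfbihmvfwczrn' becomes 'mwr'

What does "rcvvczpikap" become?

Looking at the pairs, the operation is to delete the first 3 characters, then keep one character in every 3, starting at position 3 (positions 3rd, 6th, 9th, ...).
"rcvvczpikap" → "vczpikap" → "zk".

zk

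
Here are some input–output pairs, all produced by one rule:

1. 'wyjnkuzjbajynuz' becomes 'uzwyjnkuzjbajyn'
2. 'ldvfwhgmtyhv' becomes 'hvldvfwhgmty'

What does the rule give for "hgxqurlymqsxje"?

Each output is the input with this applied: move the last 2 characters to the front (rotate right by 2).
On "hgxqurlymqsxje" that produces "jehgxqurlymqsx".

jehgxqurlymqsx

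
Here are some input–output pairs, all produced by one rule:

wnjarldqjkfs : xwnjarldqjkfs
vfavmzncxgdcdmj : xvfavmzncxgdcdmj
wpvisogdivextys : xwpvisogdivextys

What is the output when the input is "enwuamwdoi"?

In each case the input is transformed by: prepend "x".
Applying that to "enwuamwdoi" gives "xenwuamwdoi".

xenwuamwdoi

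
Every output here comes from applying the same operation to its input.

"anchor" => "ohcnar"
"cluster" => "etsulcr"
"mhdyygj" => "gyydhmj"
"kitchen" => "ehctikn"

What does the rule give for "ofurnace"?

canrufoe

The rule is to reverse the string, then move the first character to the end.
Starting from "ofurnace": after the first operation, "ecanrufo"; after the second, "canrufoe".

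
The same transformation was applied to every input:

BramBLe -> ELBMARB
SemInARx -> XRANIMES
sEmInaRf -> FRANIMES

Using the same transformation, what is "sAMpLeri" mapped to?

Each output is the input with this applied: reverse the string, then convert every letter to uppercase.
Applying both steps to "sAMpLeri": "ireLpMAs", then "IRELPMAS".
(Check on "BramBLe": → "eLBmarB" → "ELBMARB" ✓)

IRELPMAS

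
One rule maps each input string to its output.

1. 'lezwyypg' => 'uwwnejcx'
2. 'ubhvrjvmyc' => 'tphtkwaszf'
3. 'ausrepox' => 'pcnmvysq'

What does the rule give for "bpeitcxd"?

The pattern: shift every letter 2 places backward in the alphabet (wrapping around), then move the first 3 characters to the end (rotate left by 3).
Applying both steps to "bpeitcxd": "zncgravb", then "gravbznc".
(Check on "ausrepox": → "ysqpcnmv" → "pcnmvysq" ✓)

gravbznc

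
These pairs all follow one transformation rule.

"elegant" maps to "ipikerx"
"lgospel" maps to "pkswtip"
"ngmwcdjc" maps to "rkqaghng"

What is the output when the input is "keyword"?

What's happening: shift every letter 4 places forward in the alphabet (wrapping around).
On "keyword" that produces "oicasvh".

oicasvh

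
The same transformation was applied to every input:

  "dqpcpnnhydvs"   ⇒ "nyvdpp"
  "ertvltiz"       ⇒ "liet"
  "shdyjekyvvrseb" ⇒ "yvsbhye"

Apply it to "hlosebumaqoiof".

The pattern: swap the front and back halves of the string, then keep every other character starting from the first (positions 1st, 3rd, 5th, ...).
Applying that to "hlosebumaqoiof" gives "mqiflsb".

mqiflsb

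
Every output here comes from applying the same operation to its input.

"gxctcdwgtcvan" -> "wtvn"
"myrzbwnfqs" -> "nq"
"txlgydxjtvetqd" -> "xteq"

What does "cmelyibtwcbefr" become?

bwbf

In each case the input is transformed by: keep every other character starting from the first (positions 1st, 3rd, 5th, ...), then delete the first 3 characters.
Applying both steps to "cmelyibtwcbefr": "ceybwbf", then "bwbf".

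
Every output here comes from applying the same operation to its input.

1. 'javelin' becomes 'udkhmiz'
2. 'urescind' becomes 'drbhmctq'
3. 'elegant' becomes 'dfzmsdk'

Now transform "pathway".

sgvzxoz

The transformation: move the first 2 characters to the end (rotate left by 2), then shift every letter 1 place backward in the alphabet (wrapping around).
For "pathway" the result is "sgvzxoz".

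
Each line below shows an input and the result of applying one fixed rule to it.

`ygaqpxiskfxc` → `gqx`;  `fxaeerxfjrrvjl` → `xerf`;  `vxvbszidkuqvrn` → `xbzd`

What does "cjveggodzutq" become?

jeg

The pattern: keep every other character starting from the second (positions 2nd, 4th, 6th, ...), then delete the last 3 characters.
Applying both steps to "cjveggodzutq": "jegduq", then "jeg".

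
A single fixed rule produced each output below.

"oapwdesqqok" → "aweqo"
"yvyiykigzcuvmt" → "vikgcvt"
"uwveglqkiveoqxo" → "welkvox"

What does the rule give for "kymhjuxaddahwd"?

yhuadhd

What's happening: keep every other character starting from the second (positions 2nd, 4th, 6th, ...).
For "kymhjuxaddahwd" the result is "yhuadhd".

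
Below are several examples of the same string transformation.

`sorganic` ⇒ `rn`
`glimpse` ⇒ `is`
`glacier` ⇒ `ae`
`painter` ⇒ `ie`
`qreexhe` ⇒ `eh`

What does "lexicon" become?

In each case the input is transformed by: keep one character in every 3, starting at position 3 (positions 3rd, 6th, 9th, ...).
Doing the same to "lexicon": "xo".

xo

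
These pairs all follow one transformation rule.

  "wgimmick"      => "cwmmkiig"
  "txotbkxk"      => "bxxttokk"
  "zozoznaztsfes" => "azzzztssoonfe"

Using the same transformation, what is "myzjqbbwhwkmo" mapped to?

In each case the input is transformed by: sort the characters into reverse alphabetical order, then move the last character to the front.
For "myzjqbbwhwkmo", step one produces "zywwqommkjhbb"; step two turns that into "bzywwqommkjhb".
(Check on "wgimmick": → "wmmkiigc" → "cwmmkiig" ✓)

bzywwqommkjhb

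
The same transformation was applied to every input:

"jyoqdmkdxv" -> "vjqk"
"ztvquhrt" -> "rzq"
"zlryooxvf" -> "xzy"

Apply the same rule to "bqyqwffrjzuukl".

kbqfz

What's happening: keep one character in every 3, starting at position 1 (positions 1st, 4th, 7th, ...), then move the last character to the front.
Starting from "bqyqwffrjzuukl": after the first operation, "bqfzk"; after the second, "kbqfz".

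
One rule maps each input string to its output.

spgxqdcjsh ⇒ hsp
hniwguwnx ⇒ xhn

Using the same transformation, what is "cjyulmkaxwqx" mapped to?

The rule is to move the first 2 characters to the end (rotate left by 2), then keep only the last 3 characters.
For "cjyulmkaxwqx", step one produces "yulmkaxwqxcj"; step two turns that into "xcj".
(Check on "spgxqdcjsh": → "gxqdcjshsp" → "hsp" ✓)

xcj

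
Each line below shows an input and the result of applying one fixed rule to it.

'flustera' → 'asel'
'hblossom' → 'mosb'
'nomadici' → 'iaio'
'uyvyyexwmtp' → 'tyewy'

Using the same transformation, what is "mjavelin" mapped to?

Rule — keep every other character starting from the second (positions 2nd, 4th, 6th, ...), then swap the first and last characters.
"mjavelin" → "jvln" → "nvlj".

nvlj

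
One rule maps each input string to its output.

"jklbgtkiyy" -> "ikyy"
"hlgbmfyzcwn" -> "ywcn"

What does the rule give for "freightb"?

hgbt

Looking at the pairs, the operation is to swap each adjacent pair of characters (1↔2, 3↔4, ...), then keep only the last 4 characters.
Applying both steps to "freightb": "rfiehgbt", then "hgbt".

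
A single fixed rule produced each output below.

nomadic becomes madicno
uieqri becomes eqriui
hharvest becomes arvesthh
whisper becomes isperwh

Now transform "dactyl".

ctylda

Each output is the input with this applied: move the first 2 characters to the end (rotate left by 2).
Doing the same to "dactyl": "ctylda".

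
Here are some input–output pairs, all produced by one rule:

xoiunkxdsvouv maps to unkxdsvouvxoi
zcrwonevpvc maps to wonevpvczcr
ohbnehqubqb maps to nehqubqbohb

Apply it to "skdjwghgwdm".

Looking at the pairs, the operation is to move the first 3 characters to the end (rotate left by 3).
"skdjwghgwdm" → "jwghgwdmskd".

jwghgwdmskd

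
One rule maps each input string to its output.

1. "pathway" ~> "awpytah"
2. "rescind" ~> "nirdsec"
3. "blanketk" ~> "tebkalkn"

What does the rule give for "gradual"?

auglard

The transformation: move the last 3 characters to the front (rotate right by 3), then swap each adjacent pair of characters (1↔2, 3↔4, ...).
"gradual" → "ualgrad" → "auglard".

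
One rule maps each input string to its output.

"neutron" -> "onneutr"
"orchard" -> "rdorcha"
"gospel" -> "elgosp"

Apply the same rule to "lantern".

rnlante

The transformation: move the last 2 characters to the front (rotate right by 2).
So "lantern" becomes "rnlante".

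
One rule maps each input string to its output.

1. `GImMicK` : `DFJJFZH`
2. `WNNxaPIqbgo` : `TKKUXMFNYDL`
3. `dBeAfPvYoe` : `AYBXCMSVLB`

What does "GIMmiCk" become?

In each case the input is transformed by: shift every letter 3 places backward in the alphabet (wrapping around), then convert every letter to uppercase.
Working it through for "GIMmiCk": intermediate "DFJjfZh", final "DFJJFZH".

DFJJFZH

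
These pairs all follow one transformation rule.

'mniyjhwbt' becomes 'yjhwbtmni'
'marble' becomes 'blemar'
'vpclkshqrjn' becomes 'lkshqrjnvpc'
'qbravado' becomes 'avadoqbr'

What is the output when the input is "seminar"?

inarsem

The pattern: move the first 3 characters to the end (rotate left by 3).
"seminar" → "inarsem".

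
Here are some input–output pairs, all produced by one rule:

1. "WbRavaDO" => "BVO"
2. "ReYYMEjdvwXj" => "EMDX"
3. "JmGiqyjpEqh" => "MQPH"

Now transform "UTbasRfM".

What's happening: keep one character in every 3, starting at position 2 (positions 2nd, 5th, 8th, ...), then convert every letter to uppercase.
Starting from "UTbasRfM": after the first operation, "TsM"; after the second, "TSM".

TSM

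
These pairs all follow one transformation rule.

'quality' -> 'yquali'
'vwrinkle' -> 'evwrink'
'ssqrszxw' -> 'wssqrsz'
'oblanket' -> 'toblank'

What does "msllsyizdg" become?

gmsllsyiz

The pattern: move the last character to the front, then delete the last character.
Starting from "msllsyizdg": after the first operation, "gmsllsyizd"; after the second, "gmsllsyiz".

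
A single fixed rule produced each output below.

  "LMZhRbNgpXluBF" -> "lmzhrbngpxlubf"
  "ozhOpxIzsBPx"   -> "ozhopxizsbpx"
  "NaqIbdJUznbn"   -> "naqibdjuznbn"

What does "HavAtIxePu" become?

havatixepu

What's happening: convert every letter to lowercase.
For "HavAtIxePu" the result is "havatixepu".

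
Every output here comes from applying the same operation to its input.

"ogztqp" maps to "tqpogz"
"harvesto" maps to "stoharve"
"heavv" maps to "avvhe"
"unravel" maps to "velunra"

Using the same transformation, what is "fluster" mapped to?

terflus

In each case the input is transformed by: move the last 3 characters to the front (rotate right by 3).
On "fluster" that produces "terflus".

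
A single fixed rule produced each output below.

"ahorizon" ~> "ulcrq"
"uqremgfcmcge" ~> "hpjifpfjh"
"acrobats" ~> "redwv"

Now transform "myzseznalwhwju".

The pattern: delete the first 3 characters, then shift every letter 3 places forward in the alphabet (wrapping around).
"myzseznalwhwju" → "seznalwhwju" → "vhcqdozkzmx".

vhcqdozkzmx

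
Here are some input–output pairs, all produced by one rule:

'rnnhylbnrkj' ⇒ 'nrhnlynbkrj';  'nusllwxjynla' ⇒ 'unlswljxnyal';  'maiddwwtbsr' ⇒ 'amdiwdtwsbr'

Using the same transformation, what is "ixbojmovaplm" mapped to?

xiobmjvopaml

Looking at the pairs, the operation is to swap each adjacent pair of characters (1↔2, 3↔4, ...).
Doing the same to "ixbojmovaplm": "xiobmjvopaml".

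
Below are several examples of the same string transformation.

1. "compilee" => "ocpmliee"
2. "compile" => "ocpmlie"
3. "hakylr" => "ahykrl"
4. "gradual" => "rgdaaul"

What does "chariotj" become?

Rule — swap each adjacent pair of characters (1↔2, 3↔4, ...).
"chariotj" → "hcraoijt".

hcraoijt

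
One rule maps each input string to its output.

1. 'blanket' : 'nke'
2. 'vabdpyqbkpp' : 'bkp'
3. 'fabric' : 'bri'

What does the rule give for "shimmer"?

What's happening: move the last character to the front, then keep only the last 3 characters.
On "shimmer" that produces "mme".
(Check on "vabdpyqbkpp": → "pvabdpyqbkp" → "bkp" ✓)

mme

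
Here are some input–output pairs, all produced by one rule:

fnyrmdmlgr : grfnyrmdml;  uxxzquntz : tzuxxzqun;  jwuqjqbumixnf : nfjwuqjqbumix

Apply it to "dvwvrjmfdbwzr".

Looking at the pairs, the operation is to move the last 2 characters to the front (rotate right by 2).
Applying that to "dvwvrjmfdbwzr" gives "zrdvwvrjmfdbw".

zrdvwvrjmfdbw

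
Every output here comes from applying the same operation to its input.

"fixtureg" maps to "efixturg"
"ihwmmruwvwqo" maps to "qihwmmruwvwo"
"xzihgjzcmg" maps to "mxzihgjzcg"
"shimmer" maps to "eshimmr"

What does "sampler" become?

What's happening: move the last character to the front, then swap the first and last characters.
For "sampler" the result is "esamplr".

esamplr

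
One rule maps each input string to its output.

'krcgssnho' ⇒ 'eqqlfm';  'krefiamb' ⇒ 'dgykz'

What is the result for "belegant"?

The transformation: shift every letter 2 places backward in the alphabet (wrapping around), then delete the first 3 characters.
Applying that to "belegant" gives "ceylr".

ceylr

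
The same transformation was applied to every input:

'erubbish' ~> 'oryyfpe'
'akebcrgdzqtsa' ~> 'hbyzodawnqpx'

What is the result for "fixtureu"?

In each case the input is transformed by: delete the first character, then shift every letter 3 places backward in the alphabet (wrapping around).
On "fixtureu" that produces "fuqrobr".

fuqrobr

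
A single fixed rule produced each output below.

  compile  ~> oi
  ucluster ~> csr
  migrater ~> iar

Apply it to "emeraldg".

mag

Looking at the pairs, the operation is to keep one character in every 3, starting at position 2 (positions 2nd, 5th, 8th, ...).
On "emeraldg" that produces "mag".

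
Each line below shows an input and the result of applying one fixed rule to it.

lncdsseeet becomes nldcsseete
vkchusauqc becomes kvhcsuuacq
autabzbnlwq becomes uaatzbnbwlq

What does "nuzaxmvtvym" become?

unazmxtvyvm

The transformation: swap each adjacent pair of characters (1↔2, 3↔4, ...).
For "nuzaxmvtvym" the result is "unazmxtvyvm".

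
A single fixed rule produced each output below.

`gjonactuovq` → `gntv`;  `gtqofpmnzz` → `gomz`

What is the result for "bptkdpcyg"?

bkc

Looking at the pairs, the operation is to keep one character in every 3, starting at position 1 (positions 1st, 4th, 7th, ...).
"bptkdpcyg" → "bkc".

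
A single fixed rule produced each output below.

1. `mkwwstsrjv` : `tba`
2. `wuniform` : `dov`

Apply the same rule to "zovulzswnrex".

The transformation: keep one character in every 3, starting at position 2 (positions 2nd, 5th, 8th, ...), then shift every letter 9 places forward in the alphabet (wrapping around).
Doing the same to "zovulzswnrex": "xufn".

xufn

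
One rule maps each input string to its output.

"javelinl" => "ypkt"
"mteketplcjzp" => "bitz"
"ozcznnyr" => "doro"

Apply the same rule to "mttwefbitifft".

biil

The rule is to shift every letter 11 places backward in the alphabet (wrapping around), then keep only the first 4 characters.
Working it through for "mttwefbitifft": intermediate "biiltuqxixuui", final "biil".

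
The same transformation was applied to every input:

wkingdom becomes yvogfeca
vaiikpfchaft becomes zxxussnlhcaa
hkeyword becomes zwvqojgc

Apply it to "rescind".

Rule — shift every letter 8 places backward in the alphabet (wrapping around), then sort the characters into reverse alphabetical order.
On "rescind": the first step gives "jwkuafv", and the second then gives "wvukjfa".

wvukjfa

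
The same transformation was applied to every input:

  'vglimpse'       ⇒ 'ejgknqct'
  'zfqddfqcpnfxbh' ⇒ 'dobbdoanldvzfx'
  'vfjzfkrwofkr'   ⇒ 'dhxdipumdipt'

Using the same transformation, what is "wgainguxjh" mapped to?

eyglesvhfu

The transformation: move the first character to the end, then shift every letter 2 places backward in the alphabet (wrapping around).
Applying both steps to "wgainguxjh": "gainguxjhw", then "eyglesvhfu".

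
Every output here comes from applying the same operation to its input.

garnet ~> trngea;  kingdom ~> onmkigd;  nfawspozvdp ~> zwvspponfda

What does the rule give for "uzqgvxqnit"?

zxvutqqnig

Looking at the pairs, the operation is to sort the characters into reverse alphabetical order.
"uzqgvxqnit" → "zxvutqqnig".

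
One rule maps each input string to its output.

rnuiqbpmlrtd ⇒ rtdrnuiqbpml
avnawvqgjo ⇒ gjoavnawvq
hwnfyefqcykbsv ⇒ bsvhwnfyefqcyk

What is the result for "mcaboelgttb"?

The transformation: move the last 3 characters to the front (rotate right by 3).
So "mcaboelgttb" becomes "ttbmcaboelg".

ttbmcaboelg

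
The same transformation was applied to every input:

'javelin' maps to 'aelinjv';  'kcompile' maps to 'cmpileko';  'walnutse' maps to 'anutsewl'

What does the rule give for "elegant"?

lgantee

The rule is to move the first 2 characters to the end (rotate left by 2), then swap the first and last characters.
Applying both steps to "elegant": "egantel", then "lgantee".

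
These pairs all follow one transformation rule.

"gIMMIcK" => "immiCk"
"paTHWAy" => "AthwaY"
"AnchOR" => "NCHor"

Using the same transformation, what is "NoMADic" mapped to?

OmadIC

The pattern: delete the first character, then flip the case of every letter.
Applying both steps to "NoMADic": "oMADic", then "OmadIC".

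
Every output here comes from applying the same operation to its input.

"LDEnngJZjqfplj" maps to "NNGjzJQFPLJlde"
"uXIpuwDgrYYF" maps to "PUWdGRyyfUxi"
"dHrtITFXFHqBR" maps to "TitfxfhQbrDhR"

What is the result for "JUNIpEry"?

What's happening: flip the case of every letter, then move the first 3 characters to the end (rotate left by 3).
For "JUNIpEry", step one produces "juniPeRY"; step two turns that into "iPeRYjun".
(Check on "LDEnngJZjqfplj": → "ldeNNGjzJQFPLJ" → "NNGjzJQFPLJlde" ✓)

iPeRYjun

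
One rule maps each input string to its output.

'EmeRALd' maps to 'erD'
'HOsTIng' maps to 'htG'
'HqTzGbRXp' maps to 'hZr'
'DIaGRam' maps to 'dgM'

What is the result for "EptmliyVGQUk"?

eMYq

The pattern: keep one character in every 3, starting at position 1 (positions 1st, 4th, 7th, ...), then flip the case of every letter.
"EptmliyVGQUk" → "EmyQ" → "eMYq".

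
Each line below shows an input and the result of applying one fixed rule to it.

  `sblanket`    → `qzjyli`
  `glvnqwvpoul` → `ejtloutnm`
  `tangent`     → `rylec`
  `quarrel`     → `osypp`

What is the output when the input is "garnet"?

What's happening: shift every letter 2 places backward in the alphabet (wrapping around), then delete the last 2 characters.
Starting from "garnet": after the first operation, "eyplcr"; after the second, "eypl".

eypl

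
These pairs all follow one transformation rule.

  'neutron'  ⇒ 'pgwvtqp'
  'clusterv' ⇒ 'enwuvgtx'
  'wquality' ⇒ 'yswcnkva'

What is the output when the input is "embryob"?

godtaqd

The rule is to shift every letter 2 places forward in the alphabet (wrapping around).
Applying that to "embryob" gives "godtaqd".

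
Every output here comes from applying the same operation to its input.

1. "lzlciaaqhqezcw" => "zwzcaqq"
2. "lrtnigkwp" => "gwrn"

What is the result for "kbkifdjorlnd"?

ldbido

Each output is the input with this applied: keep every other character starting from the second (positions 2nd, 4th, 6th, ...), then move the last 2 characters to the front (rotate right by 2).
"kbkifdjorlnd" → "ldbido".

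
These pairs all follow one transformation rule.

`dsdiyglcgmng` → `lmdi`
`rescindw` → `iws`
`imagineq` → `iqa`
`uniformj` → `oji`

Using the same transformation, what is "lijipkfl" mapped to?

In each case the input is transformed by: swap the front and back halves of the string, then keep one character in every 3, starting at position 1 (positions 1st, 4th, 7th, ...).
Working it through for "lijipkfl": intermediate "pkflliji", final "plj".

plj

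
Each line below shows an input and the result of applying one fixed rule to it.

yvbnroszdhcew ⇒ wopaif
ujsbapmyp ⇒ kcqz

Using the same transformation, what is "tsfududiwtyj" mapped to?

tvvjuk

Each output is the input with this applied: keep every other character starting from the second (positions 2nd, 4th, 6th, ...), then shift every letter 1 place forward in the alphabet (wrapping around).
On "tsfududiwtyj": the first step gives "suuitj", and the second then gives "tvvjuk".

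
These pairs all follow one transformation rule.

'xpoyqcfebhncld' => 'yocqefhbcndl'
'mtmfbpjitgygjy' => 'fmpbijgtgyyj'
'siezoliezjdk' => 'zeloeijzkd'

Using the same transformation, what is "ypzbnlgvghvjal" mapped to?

bzlnvghgjvla

The pattern: swap each adjacent pair of characters (1↔2, 3↔4, ...), then delete the first 2 characters.
"ypzbnlgvghvjal" → "pybzlnvghgjvla" → "bzlnvghgjvla".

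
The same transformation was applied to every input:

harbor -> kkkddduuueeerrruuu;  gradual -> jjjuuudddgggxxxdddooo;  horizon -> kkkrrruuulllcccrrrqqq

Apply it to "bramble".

Each output is the input with this applied: repeat every character 3 times, then shift every letter 3 places forward in the alphabet (wrapping around).
Working it through for "bramble": intermediate "bbbrrraaammmbbbllleee", final "eeeuuudddpppeeeooohhh".
(Check on "gradual": → "gggrrraaaddduuuaaalll" → "jjjuuudddgggxxxdddooo" ✓)

eeeuuudddpppeeeooohhh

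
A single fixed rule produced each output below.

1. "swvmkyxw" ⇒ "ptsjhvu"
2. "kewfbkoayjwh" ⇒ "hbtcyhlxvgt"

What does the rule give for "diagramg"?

The pattern: shift every letter 3 places backward in the alphabet (wrapping around), then delete the last character.
Applying both steps to "diagramg": "afxdoxjd", then "afxdoxj".

afxdoxj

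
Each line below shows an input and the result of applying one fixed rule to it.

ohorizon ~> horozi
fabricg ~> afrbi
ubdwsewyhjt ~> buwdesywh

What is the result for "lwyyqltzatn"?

Looking at the pairs, the operation is to delete the last 2 characters, then swap each adjacent pair of characters (1↔2, 3↔4, ...).
For "lwyyqltzatn" the result is "wlyylqzta".

wlyylqzta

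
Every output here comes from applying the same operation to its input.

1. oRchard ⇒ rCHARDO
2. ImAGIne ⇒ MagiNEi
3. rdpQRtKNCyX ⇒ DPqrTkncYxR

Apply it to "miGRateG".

IgrATEgM

What's happening: flip the case of every letter, then move the first character to the end.
"miGRateG" → "MIgrATEg" → "IgrATEgM".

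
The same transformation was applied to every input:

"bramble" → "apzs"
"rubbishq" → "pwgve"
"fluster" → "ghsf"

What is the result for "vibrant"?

fobh

The pattern: shift every letter 12 places backward in the alphabet (wrapping around), then delete the first 3 characters.
"vibrant" → "fobh".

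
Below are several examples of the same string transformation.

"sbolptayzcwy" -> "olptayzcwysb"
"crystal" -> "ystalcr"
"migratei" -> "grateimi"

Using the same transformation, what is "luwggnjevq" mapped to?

wggnjevqlu

What's happening: move the first 2 characters to the end (rotate left by 2).
Doing the same to "luwggnjevq": "wggnjevqlu".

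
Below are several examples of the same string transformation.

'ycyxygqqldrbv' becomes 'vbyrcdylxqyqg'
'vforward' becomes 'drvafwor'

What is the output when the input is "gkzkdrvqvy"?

yvgqkvzrkd

The pattern: move the last character to the front, then take characters alternately from the front and the back (1st, last, 2nd, 2nd-last, ...).
"gkzkdrvqvy" → "yvgqkvzrkd".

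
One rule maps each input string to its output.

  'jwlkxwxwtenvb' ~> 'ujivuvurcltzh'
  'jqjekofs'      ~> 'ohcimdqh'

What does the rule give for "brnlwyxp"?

Each output is the input with this applied: move the first character to the end, then shift every letter 2 places backward in the alphabet (wrapping around).
So "brnlwyxp" becomes "pljuwvnz".

pljuwvnz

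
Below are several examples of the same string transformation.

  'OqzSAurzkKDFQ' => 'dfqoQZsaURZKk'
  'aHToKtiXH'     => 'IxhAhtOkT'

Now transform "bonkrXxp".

The pattern: move the last 3 characters to the front (rotate right by 3), then flip the case of every letter.
"bonkrXxp" → "Xxpbonkr" → "xXPBONKR".

xXPBONKR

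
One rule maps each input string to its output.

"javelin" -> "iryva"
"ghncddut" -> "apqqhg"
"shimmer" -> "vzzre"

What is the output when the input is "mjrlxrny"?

eykeal

Looking at the pairs, the operation is to delete the first 2 characters, then shift every letter 13 places forward in the alphabet (wrapping around) — i.e. ROT13.
"mjrlxrny" → "eykeal".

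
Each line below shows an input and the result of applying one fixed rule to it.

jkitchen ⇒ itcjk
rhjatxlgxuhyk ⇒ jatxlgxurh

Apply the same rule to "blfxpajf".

fxpbl

In each case the input is transformed by: delete the last 3 characters, then move the first 2 characters to the end (rotate left by 2).
On "blfxpajf": the first step gives "blfxp", and the second then gives "fxpbl".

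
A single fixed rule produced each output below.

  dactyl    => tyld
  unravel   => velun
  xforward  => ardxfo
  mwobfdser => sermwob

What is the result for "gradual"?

The rule is to move the last 3 characters to the front (rotate right by 3), then delete the last 2 characters.
"gradual" → "ualgrad" → "ualgr".
(Check on "xforward": → "ardxforw" → "ardxfo" ✓)

ualgr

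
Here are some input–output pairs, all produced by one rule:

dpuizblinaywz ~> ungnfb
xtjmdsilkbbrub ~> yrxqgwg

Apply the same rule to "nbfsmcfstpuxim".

gxhxucr

Each output is the input with this applied: shift every letter 5 places forward in the alphabet (wrapping around), then keep every other character starting from the second (positions 2nd, 4th, 6th, ...).
"nbfsmcfstpuxim" → "sgkxrhkxyuzcnr" → "gxhxucr".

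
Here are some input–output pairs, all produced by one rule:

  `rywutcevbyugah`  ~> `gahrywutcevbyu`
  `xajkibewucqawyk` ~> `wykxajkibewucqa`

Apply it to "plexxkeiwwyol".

In each case the input is transformed by: move the last 3 characters to the front (rotate right by 3).
So "plexxkeiwwyol" becomes "yolplexxkeiww".

yolplexxkeiww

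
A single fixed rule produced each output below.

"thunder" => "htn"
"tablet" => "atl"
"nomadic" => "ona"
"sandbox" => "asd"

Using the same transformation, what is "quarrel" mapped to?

Each output is the input with this applied: swap each adjacent pair of characters (1↔2, 3↔4, ...), then keep only the first 3 characters.
For "quarrel", step one produces "uqraerl"; step two turns that into "uqr".

uqr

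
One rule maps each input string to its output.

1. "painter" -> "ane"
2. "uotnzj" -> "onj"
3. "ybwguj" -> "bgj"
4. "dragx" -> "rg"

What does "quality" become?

ult

Each output is the input with this applied: keep every other character starting from the second (positions 2nd, 4th, 6th, ...).
Applying that to "quality" gives "ult".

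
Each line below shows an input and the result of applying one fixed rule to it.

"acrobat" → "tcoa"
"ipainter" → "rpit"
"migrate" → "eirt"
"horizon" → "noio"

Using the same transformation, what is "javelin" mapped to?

The rule is to move the last character to the front, then keep every other character starting from the first (positions 1st, 3rd, 5th, ...).
Working it through for "javelin": intermediate "njaveli", final "naei".

naei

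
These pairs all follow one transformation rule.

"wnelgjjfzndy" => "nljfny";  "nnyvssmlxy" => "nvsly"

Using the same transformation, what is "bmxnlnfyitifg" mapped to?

mnnytf

The rule is to keep every other character starting from the second (positions 2nd, 4th, 6th, ...).
On "bmxnlnfyitifg" that produces "mnnytf".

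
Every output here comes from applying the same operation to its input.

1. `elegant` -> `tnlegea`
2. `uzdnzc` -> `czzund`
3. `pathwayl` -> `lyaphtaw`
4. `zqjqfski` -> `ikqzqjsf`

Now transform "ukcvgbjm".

What's happening: move the last 2 characters to the front (rotate right by 2), then swap each adjacent pair of characters (1↔2, 3↔4, ...).
For "ukcvgbjm", step one produces "jmukcvgb"; step two turns that into "mjkuvcbg".

mjkuvcbg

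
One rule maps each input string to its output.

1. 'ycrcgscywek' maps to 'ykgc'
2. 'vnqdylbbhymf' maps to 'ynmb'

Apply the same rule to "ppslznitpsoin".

ztpo

Each output is the input with this applied: keep one character in every 3, starting at position 2 (positions 2nd, 5th, 8th, ...), then sort the characters into reverse alphabetical order.
On "ppslznitpsoin" that produces "ztpo".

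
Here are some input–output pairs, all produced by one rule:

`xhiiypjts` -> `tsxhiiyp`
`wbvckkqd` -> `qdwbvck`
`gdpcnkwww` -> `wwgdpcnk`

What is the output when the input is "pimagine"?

nepimag

Each output is the input with this applied: move the last 3 characters to the front (rotate right by 3), then delete the first character.
For "pimagine" the result is "nepimag".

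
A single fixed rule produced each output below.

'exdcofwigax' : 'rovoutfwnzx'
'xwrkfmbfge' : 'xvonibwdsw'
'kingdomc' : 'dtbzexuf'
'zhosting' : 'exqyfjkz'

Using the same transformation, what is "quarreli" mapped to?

czhlriiv

The pattern: shift every letter 9 places backward in the alphabet (wrapping around), then move the last 2 characters to the front (rotate right by 2).
On "quarreli": the first step gives "hlriivcz", and the second then gives "czhlriiv".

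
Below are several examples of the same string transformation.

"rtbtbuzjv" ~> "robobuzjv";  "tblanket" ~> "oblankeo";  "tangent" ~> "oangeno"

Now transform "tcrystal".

ocrysoal

Looking at the pairs, the operation is to replace every "t" with "o".
Doing the same to "tcrystal": "ocrysoal".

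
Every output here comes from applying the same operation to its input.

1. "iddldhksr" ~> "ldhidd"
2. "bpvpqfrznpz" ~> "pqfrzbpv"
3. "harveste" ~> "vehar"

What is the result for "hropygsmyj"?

pygshro

Looking at the pairs, the operation is to delete the last 3 characters, then move the first 3 characters to the end (rotate left by 3).
"hropygsmyj" → "hropygs" → "pygshro".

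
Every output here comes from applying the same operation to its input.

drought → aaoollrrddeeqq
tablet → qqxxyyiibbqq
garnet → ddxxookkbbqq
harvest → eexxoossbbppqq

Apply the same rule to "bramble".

Each output is the input with this applied: double every character, then shift every letter 3 places backward in the alphabet (wrapping around).
For "bramble", step one produces "bbrraammbbllee"; step two turns that into "yyooxxjjyyiibb".

yyooxxjjyyiibb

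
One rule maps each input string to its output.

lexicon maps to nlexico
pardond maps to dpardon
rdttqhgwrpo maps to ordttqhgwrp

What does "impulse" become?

In each case the input is transformed by: move the last character to the front.
So "impulse" becomes "eimpuls".

eimpuls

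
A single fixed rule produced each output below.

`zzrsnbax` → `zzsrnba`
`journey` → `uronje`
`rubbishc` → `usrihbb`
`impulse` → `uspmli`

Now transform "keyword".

ywroke

Rule — delete the last character, then sort the characters into reverse alphabetical order.
Working it through for "keyword": intermediate "keywor", final "ywroke".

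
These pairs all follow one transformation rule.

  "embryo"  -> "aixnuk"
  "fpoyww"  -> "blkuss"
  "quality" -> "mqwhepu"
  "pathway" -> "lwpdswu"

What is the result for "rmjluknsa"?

nifhqgjow

In each case the input is transformed by: shift every letter 4 places backward in the alphabet (wrapping around).
Doing the same to "rmjluknsa": "nifhqgjow".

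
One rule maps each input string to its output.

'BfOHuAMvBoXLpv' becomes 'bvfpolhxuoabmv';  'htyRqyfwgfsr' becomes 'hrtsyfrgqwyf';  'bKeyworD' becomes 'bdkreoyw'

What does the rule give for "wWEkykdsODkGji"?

What's happening: take characters alternately from the front and the back (1st, last, 2nd, 2nd-last, ...), then convert every letter to lowercase.
For "wWEkykdsODkGji", step one produces "wiWjEGkkyDkOds"; step two turns that into "wiwjegkkydkods".
(Check on "htyRqyfwgfsr": → "hrtsyfRgqwyf" → "hrtsyfrgqwyf" ✓)

wiwjegkkydkods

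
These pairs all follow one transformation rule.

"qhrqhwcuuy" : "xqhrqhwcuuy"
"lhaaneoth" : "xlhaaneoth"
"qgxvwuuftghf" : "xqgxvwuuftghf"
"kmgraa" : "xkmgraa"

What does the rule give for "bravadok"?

What's happening: prepend "x".
"bravadok" → "xbravadok".

xbravadok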